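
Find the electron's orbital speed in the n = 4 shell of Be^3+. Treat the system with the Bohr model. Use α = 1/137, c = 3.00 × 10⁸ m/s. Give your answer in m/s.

2.19 × 10⁶ m/s

v_n = Zαc/n = 4 × 0.00730 × 3.00 × 10⁸ / 4
    = 2.19 × 10⁶ m/s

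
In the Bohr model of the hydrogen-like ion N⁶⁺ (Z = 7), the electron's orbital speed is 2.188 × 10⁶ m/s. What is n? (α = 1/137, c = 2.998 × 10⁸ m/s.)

7

v_n = Zαc/n ⇒ n = Zαc/v = 7 × 0.007299 × 2.998 × 10⁸ / 2.188 × 10⁶ ≈ 7.00
n = 7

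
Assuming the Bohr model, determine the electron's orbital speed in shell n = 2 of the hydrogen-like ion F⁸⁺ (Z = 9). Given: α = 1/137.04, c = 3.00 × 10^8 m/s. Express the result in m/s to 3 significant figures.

9.85 × 10^6 m/s

v_n = Zαc/n = 9 × 0.00730 × 3.00 × 10^8 / 2
    = 9.85 × 10^6 m/s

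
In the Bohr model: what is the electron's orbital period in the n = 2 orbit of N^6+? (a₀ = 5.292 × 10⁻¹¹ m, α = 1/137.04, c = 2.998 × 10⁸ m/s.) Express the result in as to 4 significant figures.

r = n²a₀/Z = 2²·5.292 × 10⁻¹¹/7 = 3.024 × 10⁻¹¹ m
v = Zαc/n = 7·0.007297·2.998 × 10⁸/2 = 7.657 × 10⁶ m/s
T = 2πr/v = 2.481 × 10⁻¹⁷ s = 24.81 as

24.81 as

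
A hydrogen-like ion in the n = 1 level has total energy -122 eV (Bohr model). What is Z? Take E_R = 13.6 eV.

E_n = −E_R Z²/n² ⇒ Z² = −E_n n²/E_R = 122 × 1² / 13.6 ≈ 8.97
Z = 3

3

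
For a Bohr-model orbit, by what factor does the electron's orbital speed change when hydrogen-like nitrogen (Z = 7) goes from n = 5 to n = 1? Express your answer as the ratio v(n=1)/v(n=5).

v ∝ Z^1 · n^-1; with Z fixed, v ∝ n^-1.
v(n=1)/v(n=5) = (1/5)^-1 = 5

5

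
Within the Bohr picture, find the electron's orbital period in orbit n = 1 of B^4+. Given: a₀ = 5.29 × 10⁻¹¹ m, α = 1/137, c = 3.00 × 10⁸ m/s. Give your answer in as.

6.07 as

r = n²a₀/Z = 1²·5.29 × 10⁻¹¹/5 = 1.06 × 10⁻¹¹ m
v = Zαc/n = 5·0.00730·3.00 × 10⁸/1 = 1.09 × 10⁷ m/s
T = 2πr/v = 6.07 × 10⁻¹⁸ s = 6.07 as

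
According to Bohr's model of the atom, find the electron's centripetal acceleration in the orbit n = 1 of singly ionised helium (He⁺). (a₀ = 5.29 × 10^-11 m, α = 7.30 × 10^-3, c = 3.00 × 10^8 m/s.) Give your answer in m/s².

r = n²a₀/Z = 2.65 × 10^-11 m, v = Zαc/n = 4.38 × 10^6 m/s
a = v²/r = (4.38 × 10^6)² / 2.65 × 10^-11 = 7.25 × 10^23 m/s²

7.25 × 10^23 m/s²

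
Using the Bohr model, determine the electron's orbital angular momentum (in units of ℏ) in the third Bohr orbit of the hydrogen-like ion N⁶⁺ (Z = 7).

L_n = nℏ, so L/ℏ = n = 3.

3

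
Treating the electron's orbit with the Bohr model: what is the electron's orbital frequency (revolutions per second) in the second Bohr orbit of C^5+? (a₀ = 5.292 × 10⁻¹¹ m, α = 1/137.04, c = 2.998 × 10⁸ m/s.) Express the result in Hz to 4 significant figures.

r = n²a₀/Z = 3.528 × 10⁻¹¹ m, v = Zαc/n = 6.563 × 10⁶ m/s
f = v/(2πr) = 2.961 × 10¹⁶ Hz

2.961 × 10¹⁶ Hz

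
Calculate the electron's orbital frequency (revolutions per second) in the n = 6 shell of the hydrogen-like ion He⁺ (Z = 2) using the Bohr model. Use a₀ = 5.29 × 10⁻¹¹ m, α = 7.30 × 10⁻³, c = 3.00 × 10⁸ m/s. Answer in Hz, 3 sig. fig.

r = n²a₀/Z = 9.52 × 10⁻¹⁰ m, v = Zαc/n = 7.30 × 10⁵ m/s
f = v/(2πr) = 1.22 × 10¹⁴ Hz

1.22 × 10¹⁴ Hz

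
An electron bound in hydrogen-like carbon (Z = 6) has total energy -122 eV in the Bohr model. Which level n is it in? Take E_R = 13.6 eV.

E_n = −E_R Z²/n² ⇒ n² = E_R Z²/(−E_n) = 13.6 × 6² / 122 ≈ 4.01
n = 2

2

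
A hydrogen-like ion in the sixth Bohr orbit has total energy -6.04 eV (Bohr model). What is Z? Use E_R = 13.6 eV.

E_n = −E_R Z²/n² ⇒ Z² = −E_n n²/E_R = 6.04 × 6² / 13.6 ≈ 15.99
Z = 4

4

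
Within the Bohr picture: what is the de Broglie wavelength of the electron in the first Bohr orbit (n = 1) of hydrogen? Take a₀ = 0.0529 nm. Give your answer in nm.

0.332 nm

The Bohr quantisation condition is nλ = 2πr_n.
r_n = n²a₀/Z = 0.0529 nm
λ = 2πr_n/n = 2π·0.0529/1 = 0.332 nm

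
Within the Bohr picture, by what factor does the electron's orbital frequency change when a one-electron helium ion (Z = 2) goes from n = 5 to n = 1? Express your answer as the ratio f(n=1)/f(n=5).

f ∝ Z^2 · n^-3; with Z fixed, f ∝ n^-3.
f(n=1)/f(n=5) = (1/5)^-3 = 125

125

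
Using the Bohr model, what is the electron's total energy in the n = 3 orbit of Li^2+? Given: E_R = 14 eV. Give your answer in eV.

E_n = −E_R·Z²/n² = −14 × 3²/3² = -14 eV

-14 eV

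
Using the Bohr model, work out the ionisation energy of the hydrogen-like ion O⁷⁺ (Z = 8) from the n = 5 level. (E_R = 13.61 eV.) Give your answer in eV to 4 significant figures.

34.84 eV

E_n = −E_R·Z²/n² = −13.61 × 8²/5² eV = -34.84 eV
Ionisation energy = −E_n = 34.84 eV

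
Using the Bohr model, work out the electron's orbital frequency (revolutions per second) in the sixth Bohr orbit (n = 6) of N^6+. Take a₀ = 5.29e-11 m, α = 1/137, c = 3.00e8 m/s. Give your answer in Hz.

r = n²a₀/Z = 2.72e-10 m, v = Zαc/n = 2.55e6 m/s
f = v/(2πr) = 1.49e15 Hz

1.49e15 Hz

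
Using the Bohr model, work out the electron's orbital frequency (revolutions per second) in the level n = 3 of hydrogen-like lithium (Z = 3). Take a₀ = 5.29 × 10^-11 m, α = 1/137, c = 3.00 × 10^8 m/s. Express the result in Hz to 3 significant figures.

2.20 × 10^15 Hz

r = n²a₀/Z = 1.59 × 10^-10 m, v = Zαc/n = 2.19 × 10^6 m/s
f = v/(2πr) = 2.20 × 10^15 Hz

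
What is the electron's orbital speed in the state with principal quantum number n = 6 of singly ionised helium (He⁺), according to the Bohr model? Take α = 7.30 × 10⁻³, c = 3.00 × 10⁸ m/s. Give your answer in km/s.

v_n = Zαc/n = 2 × 0.00730 × 3.00 × 10⁸ / 6
    = 730 km/s

730 km/s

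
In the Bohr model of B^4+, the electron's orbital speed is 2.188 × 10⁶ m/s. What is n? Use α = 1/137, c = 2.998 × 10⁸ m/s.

v_n = Zαc/n ⇒ n = Zαc/v = 5 × 0.007299 × 2.998 × 10⁸ / 2.188 × 10⁶ ≈ 5.00
n = 5

5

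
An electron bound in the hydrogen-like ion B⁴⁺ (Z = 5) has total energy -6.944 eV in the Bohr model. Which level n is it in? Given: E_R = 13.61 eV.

7

E_n = −E_R Z²/n² ⇒ n² = E_R Z²/(−E_n) = 13.61 × 5² / 6.944 ≈ 49.00
n = 7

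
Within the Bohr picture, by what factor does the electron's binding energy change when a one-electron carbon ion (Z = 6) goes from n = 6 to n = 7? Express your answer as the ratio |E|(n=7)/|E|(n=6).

36/49

|E| ∝ Z^2 · n^-2; with Z fixed, |E| ∝ n^-2.
|E|(n=7)/|E|(n=6) = (7/6)^-2 = 36/49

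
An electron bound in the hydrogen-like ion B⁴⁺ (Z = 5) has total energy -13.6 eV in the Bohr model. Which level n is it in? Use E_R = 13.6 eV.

5

E_n = −E_R Z²/n² ⇒ n² = E_R Z²/(−E_n) = 13.6 × 5² / 13.6 ≈ 25.00
n = 5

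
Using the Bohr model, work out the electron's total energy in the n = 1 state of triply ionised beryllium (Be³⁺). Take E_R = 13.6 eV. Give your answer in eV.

-218 eV

E_n = −E_R·Z²/n² = −13.6 × 4²/1² = -218 eV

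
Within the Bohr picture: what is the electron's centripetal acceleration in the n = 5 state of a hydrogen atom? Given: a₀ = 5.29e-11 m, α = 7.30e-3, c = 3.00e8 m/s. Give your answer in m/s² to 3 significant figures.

r = n²a₀/Z = 1.32e-9 m, v = Zαc/n = 4.38e5 m/s
a = v²/r = (4.38e5)² / 1.32e-9 = 1.45e20 m/s²

1.45e20 m/s²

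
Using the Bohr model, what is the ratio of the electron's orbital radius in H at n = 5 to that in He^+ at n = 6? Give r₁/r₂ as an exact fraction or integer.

25/18

r ∝ Z^-1 · n^2
r₁/r₂ = (1/2)^-1 · (5/6)^2 = 25/18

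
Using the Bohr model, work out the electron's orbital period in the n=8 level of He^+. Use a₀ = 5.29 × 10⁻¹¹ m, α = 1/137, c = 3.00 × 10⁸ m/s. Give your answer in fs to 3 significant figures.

19.4 fs

r = n²a₀/Z = 8²·5.29 × 10⁻¹¹/2 = 1.69 × 10⁻⁹ m
v = Zαc/n = 2·0.00730·3.00 × 10⁸/8 = 5.47 × 10⁵ m/s
T = 2πr/v = 1.94 × 10⁻¹⁴ s = 19.4 fs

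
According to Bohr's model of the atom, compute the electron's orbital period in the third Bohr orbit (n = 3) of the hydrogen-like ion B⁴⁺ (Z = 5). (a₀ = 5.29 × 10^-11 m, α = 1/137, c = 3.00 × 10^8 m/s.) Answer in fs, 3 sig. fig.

r = n²a₀/Z = 3²·5.29 × 10^-11/5 = 9.52 × 10^-11 m
v = Zαc/n = 5·0.00730·3.00 × 10^8/3 = 3.65 × 10^6 m/s
T = 2πr/v = 1.64 × 10^-16 s = 0.164 fs

0.164 fs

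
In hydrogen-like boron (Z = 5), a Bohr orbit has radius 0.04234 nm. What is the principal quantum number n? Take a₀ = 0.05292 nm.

r_n = n²a₀/Z ⇒ n² = rZ/a₀ = 0.04234 × 5 / 0.05292 ≈ 4.00
n = 2

2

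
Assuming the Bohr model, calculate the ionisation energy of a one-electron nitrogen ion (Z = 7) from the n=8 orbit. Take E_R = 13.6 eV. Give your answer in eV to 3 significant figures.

10.4 eV

E_n = −E_R·Z²/n² = −13.6 × 7²/8² eV = -10.4 eV
Ionisation energy = −E_n = 10.4 eV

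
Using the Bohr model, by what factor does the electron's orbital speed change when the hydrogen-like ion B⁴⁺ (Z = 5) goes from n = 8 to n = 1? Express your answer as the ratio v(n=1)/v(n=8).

v ∝ Z^1 · n^-1; with Z fixed, v ∝ n^-1.
v(n=1)/v(n=8) = (1/8)^-1 = 8

8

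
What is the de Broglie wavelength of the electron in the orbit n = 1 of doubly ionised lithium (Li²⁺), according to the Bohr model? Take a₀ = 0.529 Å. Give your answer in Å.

The Bohr quantisation condition is nλ = 2πr_n.
r_n = n²a₀/Z = 0.176 Å
λ = 2πr_n/n = 2π·0.176/1 = 1.11 Å

1.11 Å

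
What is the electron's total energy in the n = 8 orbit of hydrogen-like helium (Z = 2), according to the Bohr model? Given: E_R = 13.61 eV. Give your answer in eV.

-0.8506 eV

E_n = −E_R·Z²/n² = −13.61 × 2²/8² = -0.8506 eV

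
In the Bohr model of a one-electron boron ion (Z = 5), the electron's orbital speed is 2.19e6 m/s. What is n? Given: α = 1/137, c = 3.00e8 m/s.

v_n = Zαc/n ⇒ n = Zαc/v = 5 × 0.00730 × 3.00e8 / 2.19e6 ≈ 5.00
n = 5

5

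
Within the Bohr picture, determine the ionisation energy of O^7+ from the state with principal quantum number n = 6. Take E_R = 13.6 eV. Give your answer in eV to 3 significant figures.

E_n = −E_R·Z²/n² = −13.6 × 8²/6² eV = -24.2 eV
Ionisation energy = −E_n = 24.2 eV

24.2 eV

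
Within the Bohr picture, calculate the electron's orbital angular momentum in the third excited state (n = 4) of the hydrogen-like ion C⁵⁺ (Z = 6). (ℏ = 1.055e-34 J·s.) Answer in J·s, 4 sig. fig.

L_n = nℏ = 4 × 1.055e-34 = 4.220e-34 J·s

4.220e-34 J·s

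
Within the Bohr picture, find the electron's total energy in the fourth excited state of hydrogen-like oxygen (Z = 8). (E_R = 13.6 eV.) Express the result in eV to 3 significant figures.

E_n = −E_R·Z²/n² = −13.6 × 8²/5² = -34.8 eV

-34.8 eV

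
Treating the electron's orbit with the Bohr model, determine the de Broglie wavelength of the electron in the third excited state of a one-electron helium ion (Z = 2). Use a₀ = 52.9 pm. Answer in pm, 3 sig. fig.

665 pm

The Bohr quantisation condition is nλ = 2πr_n.
r_n = n²a₀/Z = 423 pm
λ = 2πr_n/n = 2π·423/4 = 665 pm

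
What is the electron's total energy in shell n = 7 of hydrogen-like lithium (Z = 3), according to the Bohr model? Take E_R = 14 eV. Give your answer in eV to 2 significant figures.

E_n = −E_R·Z²/n² = −14 × 3²/7² = -2.6 eV

-2.6 eV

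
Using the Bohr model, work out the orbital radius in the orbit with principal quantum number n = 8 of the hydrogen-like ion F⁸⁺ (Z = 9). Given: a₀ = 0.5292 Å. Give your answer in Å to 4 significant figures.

r_n = n²a₀/Z = 8² × 0.5292 / 9
    = 64 × 0.5292 / 9 = 3.763 Å

3.763 Å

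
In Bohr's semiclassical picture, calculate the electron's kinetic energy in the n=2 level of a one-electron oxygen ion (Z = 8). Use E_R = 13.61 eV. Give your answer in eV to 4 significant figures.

For a Coulomb orbit the virial theorem gives K = −E_n.
E_n = −E_R·Z²/n², so K = E_R·Z²/n² = 13.61 × 8²/2² = 217.8 eV

217.8 eV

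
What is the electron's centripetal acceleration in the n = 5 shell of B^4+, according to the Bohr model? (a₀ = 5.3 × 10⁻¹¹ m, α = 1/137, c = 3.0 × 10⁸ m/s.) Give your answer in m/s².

r = n²a₀/Z = 2.6 × 10⁻¹⁰ m, v = Zαc/n = 2.2 × 10⁶ m/s
a = v²/r = (2.2 × 10⁶)² / 2.6 × 10⁻¹⁰ = 1.8 × 10²² m/s²

1.8 × 10²² m/s²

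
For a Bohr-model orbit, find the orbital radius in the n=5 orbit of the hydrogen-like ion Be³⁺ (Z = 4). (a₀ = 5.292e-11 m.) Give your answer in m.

r_n = n²a₀/Z = 5² × 5.292e-11 / 4
    = 25 × 5.292e-11 / 4 = 3.308e-10 m

3.308e-10 m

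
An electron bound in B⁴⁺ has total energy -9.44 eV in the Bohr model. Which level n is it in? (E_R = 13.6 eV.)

6

E_n = −E_R Z²/n² ⇒ n² = E_R Z²/(−E_n) = 13.6 × 5² / 9.44 ≈ 36.02
n = 6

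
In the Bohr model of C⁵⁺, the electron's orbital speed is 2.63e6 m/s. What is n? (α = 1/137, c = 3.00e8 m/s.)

v_n = Zαc/n ⇒ n = Zαc/v = 6 × 0.00730 × 3.00e8 / 2.63e6 ≈ 5.00
n = 5

5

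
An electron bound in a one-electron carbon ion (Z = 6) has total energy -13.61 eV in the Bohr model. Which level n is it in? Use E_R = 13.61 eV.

E_n = −E_R Z²/n² ⇒ n² = E_R Z²/(−E_n) = 13.61 × 6² / 13.61 ≈ 36.00
n = 6

6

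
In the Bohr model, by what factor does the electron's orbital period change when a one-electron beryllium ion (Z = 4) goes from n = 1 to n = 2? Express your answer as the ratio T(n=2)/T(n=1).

8

T ∝ Z^-2 · n^3; with Z fixed, T ∝ n^3.
T(n=2)/T(n=1) = (2/1)^3 = 8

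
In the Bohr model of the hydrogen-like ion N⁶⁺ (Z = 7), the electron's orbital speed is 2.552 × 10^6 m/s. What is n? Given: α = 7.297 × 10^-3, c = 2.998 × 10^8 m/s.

v_n = Zαc/n ⇒ n = Zαc/v = 7 × 0.007297 × 2.998 × 10^8 / 2.552 × 10^6 ≈ 6.00
n = 6

6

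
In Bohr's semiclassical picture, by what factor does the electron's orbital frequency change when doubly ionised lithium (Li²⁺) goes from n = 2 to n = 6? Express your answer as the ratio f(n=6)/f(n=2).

1/27

f ∝ Z^2 · n^-3; with Z fixed, f ∝ n^-3.
f(n=6)/f(n=2) = (6/2)^-3 = 1/27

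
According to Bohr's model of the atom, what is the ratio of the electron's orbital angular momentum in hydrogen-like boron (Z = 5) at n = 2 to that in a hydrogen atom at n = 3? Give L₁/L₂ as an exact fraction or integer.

L = nℏ is independent of Z.
L₁/L₂ = n₁/n₂ = 2/3 = 2/3

2/3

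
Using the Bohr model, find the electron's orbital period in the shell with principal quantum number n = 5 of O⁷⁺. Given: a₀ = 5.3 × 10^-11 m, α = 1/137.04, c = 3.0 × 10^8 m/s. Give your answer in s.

r = n²a₀/Z = 5²·5.3 × 10^-11/8 = 1.7 × 10^-10 m
v = Zαc/n = 8·0.0073·3.0 × 10^8/5 = 3.5 × 10^6 m/s
T = 2πr/v = 3.0 × 10^-16 s

3.0 × 10^-16 s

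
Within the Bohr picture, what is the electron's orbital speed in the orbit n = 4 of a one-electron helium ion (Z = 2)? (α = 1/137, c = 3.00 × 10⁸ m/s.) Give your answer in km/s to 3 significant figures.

v_n = Zαc/n = 2 × 0.00730 × 3.00 × 10⁸ / 4
    = 1090 km/s

1090 km/s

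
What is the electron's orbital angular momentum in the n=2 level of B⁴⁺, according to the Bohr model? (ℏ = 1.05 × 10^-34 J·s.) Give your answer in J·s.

L_n = nℏ = 2 × 1.05 × 10^-34 = 2.10 × 10^-34 J·s

2.10 × 10^-34 J·s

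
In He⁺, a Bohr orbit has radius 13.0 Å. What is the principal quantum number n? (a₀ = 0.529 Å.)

r_n = n²a₀/Z ⇒ n² = rZ/a₀ = 13.0 × 2 / 0.529 ≈ 49.15
n = 7

7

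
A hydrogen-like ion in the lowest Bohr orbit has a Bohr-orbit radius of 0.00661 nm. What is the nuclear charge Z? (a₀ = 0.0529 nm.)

r_n = n²a₀/Z ⇒ Z = n²a₀/r = 1² × 0.0529 / 0.00661 ≈ 8.00
Z = 8

8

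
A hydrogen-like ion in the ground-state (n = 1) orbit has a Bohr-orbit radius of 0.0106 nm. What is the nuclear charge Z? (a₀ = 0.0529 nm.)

r_n = n²a₀/Z ⇒ Z = n²a₀/r = 1² × 0.0529 / 0.0106 ≈ 4.99
Z = 5

5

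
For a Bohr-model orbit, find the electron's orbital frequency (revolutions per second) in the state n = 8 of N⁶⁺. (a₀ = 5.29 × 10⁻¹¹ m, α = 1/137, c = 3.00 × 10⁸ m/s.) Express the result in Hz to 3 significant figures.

6.31 × 10¹⁴ Hz

r = n²a₀/Z = 4.84 × 10⁻¹⁰ m, v = Zαc/n = 1.92 × 10⁶ m/s
f = v/(2πr) = 6.31 × 10¹⁴ Hz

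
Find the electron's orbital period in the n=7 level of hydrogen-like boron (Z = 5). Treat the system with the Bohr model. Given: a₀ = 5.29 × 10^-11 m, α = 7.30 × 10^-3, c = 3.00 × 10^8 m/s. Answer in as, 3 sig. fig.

2080 as

r = n²a₀/Z = 7²·5.29 × 10^-11/5 = 5.18 × 10^-10 m
v = Zαc/n = 5·0.00730·3.00 × 10^8/7 = 1.56 × 10^6 m/s
T = 2πr/v = 2.08 × 10^-15 s = 2080 as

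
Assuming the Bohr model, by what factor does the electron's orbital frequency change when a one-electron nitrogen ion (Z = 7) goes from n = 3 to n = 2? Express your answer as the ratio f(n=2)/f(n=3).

f ∝ Z^2 · n^-3; with Z fixed, f ∝ n^-3.
f(n=2)/f(n=3) = (2/3)^-3 = 27/8

27/8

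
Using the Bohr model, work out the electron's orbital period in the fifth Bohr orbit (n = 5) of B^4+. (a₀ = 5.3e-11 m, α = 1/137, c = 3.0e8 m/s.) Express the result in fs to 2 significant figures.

0.76 fs

r = n²a₀/Z = 5²·5.3e-11/5 = 2.6e-10 m
v = Zαc/n = 5·0.0073·3.0e8/5 = 2.2e6 m/s
T = 2πr/v = 7.6e-16 s = 0.76 fs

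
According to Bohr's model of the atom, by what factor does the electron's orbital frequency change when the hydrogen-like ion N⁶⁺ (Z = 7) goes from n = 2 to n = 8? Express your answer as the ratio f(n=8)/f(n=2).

f ∝ Z^2 · n^-3; with Z fixed, f ∝ n^-3.
f(n=8)/f(n=2) = (8/2)^-3 = 1/64

1/64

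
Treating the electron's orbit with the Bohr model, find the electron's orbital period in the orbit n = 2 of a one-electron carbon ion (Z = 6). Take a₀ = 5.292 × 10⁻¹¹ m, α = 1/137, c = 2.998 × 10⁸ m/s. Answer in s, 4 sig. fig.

3.377 × 10⁻¹⁷ s

r = n²a₀/Z = 2²·5.292 × 10⁻¹¹/6 = 3.528 × 10⁻¹¹ m
v = Zαc/n = 6·0.007299·2.998 × 10⁸/2 = 6.565 × 10⁶ m/s
T = 2πr/v = 3.377 × 10⁻¹⁷ s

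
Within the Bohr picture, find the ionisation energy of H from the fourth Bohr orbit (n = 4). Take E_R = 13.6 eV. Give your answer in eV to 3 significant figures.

E_n = −E_R·Z²/n² = −13.6 × 1²/4² eV = -0.850 eV
Ionisation energy = −E_n = 0.850 eV

0.850 eV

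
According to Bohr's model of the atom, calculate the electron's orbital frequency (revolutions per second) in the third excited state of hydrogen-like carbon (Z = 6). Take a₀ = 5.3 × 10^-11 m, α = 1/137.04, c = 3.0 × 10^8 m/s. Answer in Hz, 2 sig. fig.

3.7 × 10^15 Hz

r = n²a₀/Z = 1.4 × 10^-10 m, v = Zαc/n = 3.3 × 10^6 m/s
f = v/(2πr) = 3.7 × 10^15 Hz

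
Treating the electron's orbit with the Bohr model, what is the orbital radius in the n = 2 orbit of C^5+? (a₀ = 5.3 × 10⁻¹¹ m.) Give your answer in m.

r_n = n²a₀/Z = 2² × 5.3 × 10⁻¹¹ / 6
    = 4 × 5.3 × 10⁻¹¹ / 6 = 3.5 × 10⁻¹¹ m

3.5 × 10⁻¹¹ m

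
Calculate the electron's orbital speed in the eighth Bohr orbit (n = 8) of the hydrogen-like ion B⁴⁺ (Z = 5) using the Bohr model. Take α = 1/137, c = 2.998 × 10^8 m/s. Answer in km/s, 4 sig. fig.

1368 km/s

v_n = Zαc/n = 5 × 0.007299 × 2.998 × 10^8 / 8
    = 1368 km/s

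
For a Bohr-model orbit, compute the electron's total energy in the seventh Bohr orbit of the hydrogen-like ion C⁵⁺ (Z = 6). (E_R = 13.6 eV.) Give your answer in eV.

E_n = −E_R·Z²/n² = −13.6 × 6²/7² = -9.99 eV

-9.99 eV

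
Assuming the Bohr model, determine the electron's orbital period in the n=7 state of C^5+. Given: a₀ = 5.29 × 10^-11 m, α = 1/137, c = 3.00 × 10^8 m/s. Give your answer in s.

1.45 × 10^-15 s

r = n²a₀/Z = 7²·5.29 × 10^-11/6 = 4.32 × 10^-10 m
v = Zαc/n = 6·0.00730·3.00 × 10^8/7 = 1.88 × 10^6 m/s
T = 2πr/v = 1.45 × 10^-15 s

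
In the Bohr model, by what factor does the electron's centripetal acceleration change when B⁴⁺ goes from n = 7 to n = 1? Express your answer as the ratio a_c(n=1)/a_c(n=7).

a_c ∝ Z^3 · n^-4; with Z fixed, a_c ∝ n^-4.
a_c(n=1)/a_c(n=7) = (1/7)^-4 = 2401

2401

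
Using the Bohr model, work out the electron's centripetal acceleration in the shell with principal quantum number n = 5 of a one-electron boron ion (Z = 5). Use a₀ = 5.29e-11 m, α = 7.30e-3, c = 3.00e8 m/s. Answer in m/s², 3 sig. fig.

1.81e22 m/s²

r = n²a₀/Z = 2.64e-10 m, v = Zαc/n = 2.19e6 m/s
a = v²/r = (2.19e6)² / 2.64e-10 = 1.81e22 m/s²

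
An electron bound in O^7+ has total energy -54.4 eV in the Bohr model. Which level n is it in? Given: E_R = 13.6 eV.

4

E_n = −E_R Z²/n² ⇒ n² = E_R Z²/(−E_n) = 13.6 × 8² / 54.4 ≈ 16.00
n = 4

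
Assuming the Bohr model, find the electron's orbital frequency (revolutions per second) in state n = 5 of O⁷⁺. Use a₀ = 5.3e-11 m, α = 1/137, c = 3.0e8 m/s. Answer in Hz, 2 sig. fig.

3.4e15 Hz

r = n²a₀/Z = 1.7e-10 m, v = Zαc/n = 3.5e6 m/s
f = v/(2πr) = 3.4e15 Hz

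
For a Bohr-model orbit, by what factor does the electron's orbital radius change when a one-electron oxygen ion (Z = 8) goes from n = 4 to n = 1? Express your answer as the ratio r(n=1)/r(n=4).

1/16

r ∝ Z^-1 · n^2; with Z fixed, r ∝ n^2.
r(n=1)/r(n=4) = (1/4)^2 = 1/16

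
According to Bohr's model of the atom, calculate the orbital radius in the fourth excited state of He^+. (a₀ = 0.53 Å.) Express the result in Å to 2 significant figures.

r_n = n²a₀/Z = 5² × 0.53 / 2
    = 25 × 0.53 / 2 = 6.6 Å

6.6 Å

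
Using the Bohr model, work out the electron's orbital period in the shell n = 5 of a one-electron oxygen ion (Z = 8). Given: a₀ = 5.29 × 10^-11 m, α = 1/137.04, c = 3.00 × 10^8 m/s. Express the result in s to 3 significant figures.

2.97 × 10^-16 s

r = n²a₀/Z = 5²·5.29 × 10^-11/8 = 1.65 × 10^-10 m
v = Zαc/n = 8·0.00730·3.00 × 10^8/5 = 3.50 × 10^6 m/s
T = 2πr/v = 2.97 × 10^-16 s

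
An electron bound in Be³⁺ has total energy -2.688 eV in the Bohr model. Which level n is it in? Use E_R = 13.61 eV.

9

E_n = −E_R Z²/n² ⇒ n² = E_R Z²/(−E_n) = 13.61 × 4² / 2.688 ≈ 81.01
n = 9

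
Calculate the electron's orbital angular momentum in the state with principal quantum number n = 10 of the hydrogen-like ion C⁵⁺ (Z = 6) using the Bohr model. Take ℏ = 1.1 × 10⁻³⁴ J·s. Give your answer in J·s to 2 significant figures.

L_n = nℏ = 10 × 1.1 × 10⁻³⁴ = 1.1 × 10⁻³³ J·s

1.1 × 10⁻³³ J·s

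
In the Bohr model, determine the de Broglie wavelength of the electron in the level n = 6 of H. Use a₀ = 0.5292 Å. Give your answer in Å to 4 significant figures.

19.95 Å

The Bohr quantisation condition is nλ = 2πr_n.
r_n = n²a₀/Z = 19.05 Å
λ = 2πr_n/n = 2π·19.05/6 = 19.95 Å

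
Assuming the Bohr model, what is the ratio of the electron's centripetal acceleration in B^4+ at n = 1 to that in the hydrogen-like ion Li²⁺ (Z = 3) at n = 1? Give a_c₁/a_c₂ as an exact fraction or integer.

125/27

a_c ∝ Z^3 · n^-4
a_c₁/a_c₂ = (5/3)^3 · (1/1)^-4 = 125/27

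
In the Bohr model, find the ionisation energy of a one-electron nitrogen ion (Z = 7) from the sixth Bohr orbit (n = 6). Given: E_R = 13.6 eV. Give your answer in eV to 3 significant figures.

E_n = −E_R·Z²/n² = −13.6 × 7²/6² eV = -18.5 eV
Ionisation energy = −E_n = 18.5 eV

18.5 eV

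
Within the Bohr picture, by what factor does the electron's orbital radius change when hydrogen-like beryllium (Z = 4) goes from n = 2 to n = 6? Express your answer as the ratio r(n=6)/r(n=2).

r ∝ Z^-1 · n^2; with Z fixed, r ∝ n^2.
r(n=6)/r(n=2) = (6/2)^2 = 9

9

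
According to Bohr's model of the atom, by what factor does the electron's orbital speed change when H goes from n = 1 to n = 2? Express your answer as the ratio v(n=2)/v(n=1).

1/2

v ∝ Z^1 · n^-1; with Z fixed, v ∝ n^-1.
v(n=2)/v(n=1) = (2/1)^-1 = 1/2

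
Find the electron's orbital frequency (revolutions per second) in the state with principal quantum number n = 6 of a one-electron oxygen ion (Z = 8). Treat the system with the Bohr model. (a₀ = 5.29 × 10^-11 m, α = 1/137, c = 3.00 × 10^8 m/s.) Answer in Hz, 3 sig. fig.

1.95 × 10^15 Hz

r = n²a₀/Z = 2.38 × 10^-10 m, v = Zαc/n = 2.92 × 10^6 m/s
f = v/(2πr) = 1.95 × 10^15 Hz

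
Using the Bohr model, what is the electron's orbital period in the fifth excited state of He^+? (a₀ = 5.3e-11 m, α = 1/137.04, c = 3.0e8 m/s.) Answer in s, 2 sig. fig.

8.2e-15 s

r = n²a₀/Z = 6²·5.3e-11/2 = 9.5e-10 m
v = Zαc/n = 2·0.0073·3.0e8/6 = 7.3e5 m/s
T = 2πr/v = 8.2e-15 s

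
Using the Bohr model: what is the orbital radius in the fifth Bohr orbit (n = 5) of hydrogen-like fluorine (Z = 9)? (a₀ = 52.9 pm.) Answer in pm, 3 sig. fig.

r_n = n²a₀/Z = 5² × 52.9 / 9
    = 25 × 52.9 / 9 = 147 pm

147 pm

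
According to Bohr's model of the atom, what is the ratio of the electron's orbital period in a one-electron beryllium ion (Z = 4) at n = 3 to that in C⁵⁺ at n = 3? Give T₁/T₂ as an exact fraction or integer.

T ∝ Z^-2 · n^3
T₁/T₂ = (4/6)^-2 · (3/3)^3 = 9/4

9/4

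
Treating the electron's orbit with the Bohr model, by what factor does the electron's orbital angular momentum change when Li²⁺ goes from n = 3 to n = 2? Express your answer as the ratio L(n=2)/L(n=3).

L = nℏ depends only on n, so L ∝ n.
L(n=2)/L(n=3) = (2/3)^1 = 2/3

2/3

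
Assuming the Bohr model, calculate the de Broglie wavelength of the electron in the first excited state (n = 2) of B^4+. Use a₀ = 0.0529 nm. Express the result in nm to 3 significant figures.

The Bohr quantisation condition is nλ = 2πr_n.
r_n = n²a₀/Z = 0.0423 nm
λ = 2πr_n/n = 2π·0.0423/2 = 0.133 nm

0.133 nm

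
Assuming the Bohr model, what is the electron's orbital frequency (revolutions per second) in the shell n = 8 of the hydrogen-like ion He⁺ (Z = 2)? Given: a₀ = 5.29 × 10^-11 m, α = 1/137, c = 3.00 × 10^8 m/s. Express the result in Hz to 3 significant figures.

r = n²a₀/Z = 1.69 × 10^-9 m, v = Zαc/n = 5.47 × 10^5 m/s
f = v/(2πr) = 5.15 × 10^13 Hz

5.15 × 10^13 Hz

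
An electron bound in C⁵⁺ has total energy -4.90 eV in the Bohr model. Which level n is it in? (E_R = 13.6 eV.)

10

E_n = −E_R Z²/n² ⇒ n² = E_R Z²/(−E_n) = 13.6 × 6² / 4.90 ≈ 99.92
n = 10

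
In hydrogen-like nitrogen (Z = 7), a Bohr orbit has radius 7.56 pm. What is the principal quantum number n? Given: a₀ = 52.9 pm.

r_n = n²a₀/Z ⇒ n² = rZ/a₀ = 7.56 × 7 / 52.9 ≈ 1.00
n = 1

1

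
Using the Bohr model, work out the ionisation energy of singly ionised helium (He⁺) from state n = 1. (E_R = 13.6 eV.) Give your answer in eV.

E_n = −E_R·Z²/n² = −13.6 × 2²/1² eV = -54.4 eV
Ionisation energy = −E_n = 54.4 eV

54.4 eV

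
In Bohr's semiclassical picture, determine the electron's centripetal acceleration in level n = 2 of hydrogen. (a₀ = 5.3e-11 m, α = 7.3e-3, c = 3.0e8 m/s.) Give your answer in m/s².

r = n²a₀/Z = 2.1e-10 m, v = Zαc/n = 1.1e6 m/s
a = v²/r = (1.1e6)² / 2.1e-10 = 5.7e21 m/s²

5.7e21 m/s²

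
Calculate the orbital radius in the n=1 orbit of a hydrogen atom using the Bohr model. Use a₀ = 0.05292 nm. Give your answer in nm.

r_n = n²a₀/Z = 1² × 0.05292 / 1
    = 1 × 0.05292 / 1 = 0.05292 nm

0.05292 nm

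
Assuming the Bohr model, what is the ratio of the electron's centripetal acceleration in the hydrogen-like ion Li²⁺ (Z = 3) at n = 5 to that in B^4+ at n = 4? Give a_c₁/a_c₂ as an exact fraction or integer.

a_c ∝ Z^3 · n^-4
a_c₁/a_c₂ = (3/5)^3 · (5/4)^-4 = 6912/78125

6912/78125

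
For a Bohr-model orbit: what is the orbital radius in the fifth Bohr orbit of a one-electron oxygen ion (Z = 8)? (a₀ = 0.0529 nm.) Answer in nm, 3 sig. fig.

r_n = n²a₀/Z = 5² × 0.0529 / 8
    = 25 × 0.0529 / 8 = 0.165 nm

0.165 nm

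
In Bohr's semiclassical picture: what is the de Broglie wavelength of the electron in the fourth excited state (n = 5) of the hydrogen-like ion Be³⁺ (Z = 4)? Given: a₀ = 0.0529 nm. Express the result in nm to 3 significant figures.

0.415 nm

The Bohr quantisation condition is nλ = 2πr_n.
r_n = n²a₀/Z = 0.331 nm
λ = 2πr_n/n = 2π·0.331/5 = 0.415 nm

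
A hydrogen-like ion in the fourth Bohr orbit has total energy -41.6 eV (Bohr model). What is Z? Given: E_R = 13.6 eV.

E_n = −E_R Z²/n² ⇒ Z² = −E_n n²/E_R = 41.6 × 4² / 13.6 ≈ 48.94
Z = 7

7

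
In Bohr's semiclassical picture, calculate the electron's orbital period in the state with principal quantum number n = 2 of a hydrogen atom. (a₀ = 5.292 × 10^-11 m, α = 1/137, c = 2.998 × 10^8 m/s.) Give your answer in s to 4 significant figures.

r = n²a₀/Z = 2²·5.292 × 10^-11/1 = 2.117 × 10^-10 m
v = Zαc/n = 1·0.007299·2.998 × 10^8/2 = 1.094 × 10^6 m/s
T = 2πr/v = 1.216 × 10^-15 s

1.216 × 10^-15 s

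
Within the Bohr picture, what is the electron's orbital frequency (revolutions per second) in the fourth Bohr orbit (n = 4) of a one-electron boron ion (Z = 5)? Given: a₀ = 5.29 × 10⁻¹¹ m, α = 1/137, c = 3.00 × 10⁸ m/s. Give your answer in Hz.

2.57 × 10¹⁵ Hz

r = n²a₀/Z = 1.69 × 10⁻¹⁰ m, v = Zαc/n = 2.74 × 10⁶ m/s
f = v/(2πr) = 2.57 × 10¹⁵ Hz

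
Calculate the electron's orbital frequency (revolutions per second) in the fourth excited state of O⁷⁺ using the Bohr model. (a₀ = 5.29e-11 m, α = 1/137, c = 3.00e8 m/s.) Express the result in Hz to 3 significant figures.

3.37e15 Hz

r = n²a₀/Z = 1.65e-10 m, v = Zαc/n = 3.50e6 m/s
f = v/(2πr) = 3.37e15 Hz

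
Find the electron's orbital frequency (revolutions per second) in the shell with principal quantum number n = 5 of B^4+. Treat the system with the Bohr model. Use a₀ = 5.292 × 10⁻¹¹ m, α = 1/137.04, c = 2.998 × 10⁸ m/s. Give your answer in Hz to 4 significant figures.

r = n²a₀/Z = 2.646 × 10⁻¹⁰ m, v = Zαc/n = 2.188 × 10⁶ m/s
f = v/(2πr) = 1.316 × 10¹⁵ Hz

1.316 × 10¹⁵ Hz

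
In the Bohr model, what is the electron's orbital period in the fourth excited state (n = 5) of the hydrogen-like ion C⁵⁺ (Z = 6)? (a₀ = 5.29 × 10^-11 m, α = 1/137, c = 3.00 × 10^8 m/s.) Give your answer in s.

5.27 × 10^-16 s

r = n²a₀/Z = 5²·5.29 × 10^-11/6 = 2.20 × 10^-10 m
v = Zαc/n = 6·0.00730·3.00 × 10^8/5 = 2.63 × 10^6 m/s
T = 2πr/v = 5.27 × 10^-16 s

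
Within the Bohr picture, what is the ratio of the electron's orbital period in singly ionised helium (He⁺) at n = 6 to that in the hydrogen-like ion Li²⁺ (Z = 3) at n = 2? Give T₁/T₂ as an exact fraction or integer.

T ∝ Z^-2 · n^3
T₁/T₂ = (2/3)^-2 · (6/2)^3 = 243/4

243/4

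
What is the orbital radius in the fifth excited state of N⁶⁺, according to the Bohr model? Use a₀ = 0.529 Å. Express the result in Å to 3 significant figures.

r_n = n²a₀/Z = 6² × 0.529 / 7
    = 36 × 0.529 / 7 = 2.72 Å

2.72 Å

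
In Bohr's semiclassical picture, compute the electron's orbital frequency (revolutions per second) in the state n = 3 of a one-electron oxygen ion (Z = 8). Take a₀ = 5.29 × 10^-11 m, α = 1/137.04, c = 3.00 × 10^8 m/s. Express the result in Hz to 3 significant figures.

1.56 × 10^16 Hz

r = n²a₀/Z = 5.95 × 10^-11 m, v = Zαc/n = 5.84 × 10^6 m/s
f = v/(2πr) = 1.56 × 10^16 Hz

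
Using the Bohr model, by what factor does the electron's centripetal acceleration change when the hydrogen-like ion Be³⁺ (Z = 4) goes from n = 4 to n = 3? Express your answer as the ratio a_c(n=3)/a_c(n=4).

256/81

a_c ∝ Z^3 · n^-4; with Z fixed, a_c ∝ n^-4.
a_c(n=3)/a_c(n=4) = (3/4)^-4 = 256/81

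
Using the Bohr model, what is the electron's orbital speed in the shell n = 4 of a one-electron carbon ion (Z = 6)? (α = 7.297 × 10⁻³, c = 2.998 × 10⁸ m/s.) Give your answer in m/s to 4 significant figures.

3.281 × 10⁶ m/s

v_n = Zαc/n = 6 × 0.007297 × 2.998 × 10⁸ / 4
    = 3.281 × 10⁶ m/s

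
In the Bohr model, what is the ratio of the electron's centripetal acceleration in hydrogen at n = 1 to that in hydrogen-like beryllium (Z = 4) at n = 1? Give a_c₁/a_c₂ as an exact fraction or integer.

1/64

a_c ∝ Z^3 · n^-4
a_c₁/a_c₂ = (1/4)^3 · (1/1)^-4 = 1/64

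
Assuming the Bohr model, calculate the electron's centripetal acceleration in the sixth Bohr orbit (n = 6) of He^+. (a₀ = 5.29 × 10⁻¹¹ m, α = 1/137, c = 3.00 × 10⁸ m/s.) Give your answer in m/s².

r = n²a₀/Z = 9.52 × 10⁻¹⁰ m, v = Zαc/n = 7.30 × 10⁵ m/s
a = v²/r = (7.30 × 10⁵)² / 9.52 × 10⁻¹⁰ = 5.60 × 10²⁰ m/s²

5.60 × 10²⁰ m/s²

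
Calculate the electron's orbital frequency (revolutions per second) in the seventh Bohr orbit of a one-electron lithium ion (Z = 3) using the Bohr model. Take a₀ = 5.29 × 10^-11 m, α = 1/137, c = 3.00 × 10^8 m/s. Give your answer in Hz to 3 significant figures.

r = n²a₀/Z = 8.64 × 10^-10 m, v = Zαc/n = 9.38 × 10^5 m/s
f = v/(2πr) = 1.73 × 10^14 Hz

1.73 × 10^14 Hz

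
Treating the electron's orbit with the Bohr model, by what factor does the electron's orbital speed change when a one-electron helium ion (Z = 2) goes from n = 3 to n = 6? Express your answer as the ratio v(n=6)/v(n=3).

1/2

v ∝ Z^1 · n^-1; with Z fixed, v ∝ n^-1.
v(n=6)/v(n=3) = (6/3)^-1 = 1/2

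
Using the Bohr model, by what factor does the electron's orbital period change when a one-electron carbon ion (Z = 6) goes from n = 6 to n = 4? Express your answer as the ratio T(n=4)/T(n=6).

T ∝ Z^-2 · n^3; with Z fixed, T ∝ n^3.
T(n=4)/T(n=6) = (4/6)^3 = 8/27

8/27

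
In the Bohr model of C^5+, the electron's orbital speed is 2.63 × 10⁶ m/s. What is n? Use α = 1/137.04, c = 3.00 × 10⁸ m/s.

v_n = Zαc/n ⇒ n = Zαc/v = 6 × 0.00730 × 3.00 × 10⁸ / 2.63 × 10⁶ ≈ 4.99
n = 5

5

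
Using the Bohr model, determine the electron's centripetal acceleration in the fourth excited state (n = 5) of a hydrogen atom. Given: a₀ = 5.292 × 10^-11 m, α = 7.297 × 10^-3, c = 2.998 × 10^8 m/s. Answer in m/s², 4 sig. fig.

r = n²a₀/Z = 1.323 × 10^-9 m, v = Zαc/n = 4.375 × 10^5 m/s
a = v²/r = (4.375 × 10^5)² / 1.323 × 10^-9 = 1.447 × 10^20 m/s²

1.447 × 10^20 m/s²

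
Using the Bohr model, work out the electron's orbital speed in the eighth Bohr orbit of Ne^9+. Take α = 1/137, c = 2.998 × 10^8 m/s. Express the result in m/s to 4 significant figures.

v_n = Zαc/n = 10 × 0.007299 × 2.998 × 10^8 / 8
    = 2.735 × 10^6 m/s

2.735 × 10^6 m/s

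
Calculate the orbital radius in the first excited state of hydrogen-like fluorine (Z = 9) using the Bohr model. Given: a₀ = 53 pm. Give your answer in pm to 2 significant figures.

r_n = n²a₀/Z = 2² × 53 / 9
    = 4 × 53 / 9 = 24 pm

24 pm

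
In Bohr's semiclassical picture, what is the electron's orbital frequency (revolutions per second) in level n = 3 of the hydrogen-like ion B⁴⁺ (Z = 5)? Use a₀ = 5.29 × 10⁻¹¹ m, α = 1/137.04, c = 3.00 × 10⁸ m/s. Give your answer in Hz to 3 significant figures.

r = n²a₀/Z = 9.52 × 10⁻¹¹ m, v = Zαc/n = 3.65 × 10⁶ m/s
f = v/(2πr) = 6.10 × 10¹⁵ Hz

6.10 × 10¹⁵ Hz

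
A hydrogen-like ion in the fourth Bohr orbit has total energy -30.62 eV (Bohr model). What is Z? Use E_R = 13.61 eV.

E_n = −E_R Z²/n² ⇒ Z² = −E_n n²/E_R = 30.62 × 4² / 13.61 ≈ 36.00
Z = 6

6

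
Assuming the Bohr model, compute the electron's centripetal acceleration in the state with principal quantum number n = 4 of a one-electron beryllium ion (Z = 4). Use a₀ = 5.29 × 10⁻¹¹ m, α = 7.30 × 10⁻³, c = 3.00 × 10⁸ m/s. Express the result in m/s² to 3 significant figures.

r = n²a₀/Z = 2.12 × 10⁻¹⁰ m, v = Zαc/n = 2.19 × 10⁶ m/s
a = v²/r = (2.19 × 10⁶)² / 2.12 × 10⁻¹⁰ = 2.27 × 10²² m/s²

2.27 × 10²² m/s²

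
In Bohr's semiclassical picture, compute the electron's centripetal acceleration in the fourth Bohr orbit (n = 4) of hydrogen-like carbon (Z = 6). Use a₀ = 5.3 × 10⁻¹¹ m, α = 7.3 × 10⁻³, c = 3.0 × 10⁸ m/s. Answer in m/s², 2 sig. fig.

7.6 × 10²² m/s²

r = n²a₀/Z = 1.4 × 10⁻¹⁰ m, v = Zαc/n = 3.3 × 10⁶ m/s
a = v²/r = (3.3 × 10⁶)² / 1.4 × 10⁻¹⁰ = 7.6 × 10²² m/s²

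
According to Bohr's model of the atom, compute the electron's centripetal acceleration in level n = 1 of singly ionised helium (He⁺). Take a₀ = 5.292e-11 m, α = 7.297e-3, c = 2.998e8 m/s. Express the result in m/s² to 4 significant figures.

7.235e23 m/s²

r = n²a₀/Z = 2.646e-11 m, v = Zαc/n = 4.375e6 m/s
a = v²/r = (4.375e6)² / 2.646e-11 = 7.235e23 m/s²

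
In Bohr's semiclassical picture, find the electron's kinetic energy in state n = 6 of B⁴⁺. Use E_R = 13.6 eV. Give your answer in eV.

For a Coulomb orbit the virial theorem gives K = −E_n.
E_n = −E_R·Z²/n², so K = E_R·Z²/n² = 13.6 × 5²/6² = 9.44 eV

9.44 eV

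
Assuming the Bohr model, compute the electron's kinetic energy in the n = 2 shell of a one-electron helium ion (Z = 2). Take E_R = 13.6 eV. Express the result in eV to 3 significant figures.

13.6 eV

For a Coulomb orbit the virial theorem gives K = −E_n.
E_n = −E_R·Z²/n², so K = E_R·Z²/n² = 13.6 × 2²/2² = 13.6 eV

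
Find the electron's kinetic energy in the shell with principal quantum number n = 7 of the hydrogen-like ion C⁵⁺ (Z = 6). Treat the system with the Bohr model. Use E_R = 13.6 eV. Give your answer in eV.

For a Coulomb orbit the virial theorem gives K = −E_n.
E_n = −E_R·Z²/n², so K = E_R·Z²/n² = 13.6 × 6²/7² = 9.99 eV

9.99 eV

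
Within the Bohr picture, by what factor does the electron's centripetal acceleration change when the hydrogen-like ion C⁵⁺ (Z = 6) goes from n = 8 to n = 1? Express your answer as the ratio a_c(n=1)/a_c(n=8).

a_c ∝ Z^3 · n^-4; with Z fixed, a_c ∝ n^-4.
a_c(n=1)/a_c(n=8) = (1/8)^-4 = 4096

4096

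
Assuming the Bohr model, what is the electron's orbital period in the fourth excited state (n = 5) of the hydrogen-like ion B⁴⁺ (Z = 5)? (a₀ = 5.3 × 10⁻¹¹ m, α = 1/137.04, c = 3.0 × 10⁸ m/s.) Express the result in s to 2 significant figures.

r = n²a₀/Z = 5²·5.3 × 10⁻¹¹/5 = 2.6 × 10⁻¹⁰ m
v = Zαc/n = 5·0.0073·3.0 × 10⁸/5 = 2.2 × 10⁶ m/s
T = 2πr/v = 7.6 × 10⁻¹⁶ s

7.6 × 10⁻¹⁶ s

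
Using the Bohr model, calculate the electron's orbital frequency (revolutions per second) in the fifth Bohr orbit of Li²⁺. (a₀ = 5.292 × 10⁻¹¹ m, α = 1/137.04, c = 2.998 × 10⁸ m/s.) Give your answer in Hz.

4.737 × 10¹⁴ Hz

r = n²a₀/Z = 4.410 × 10⁻¹⁰ m, v = Zαc/n = 1.313 × 10⁶ m/s
f = v/(2πr) = 4.737 × 10¹⁴ Hz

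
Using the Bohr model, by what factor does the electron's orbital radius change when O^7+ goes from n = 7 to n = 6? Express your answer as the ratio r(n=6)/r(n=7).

r ∝ Z^-1 · n^2; with Z fixed, r ∝ n^2.
r(n=6)/r(n=7) = (6/7)^2 = 36/49

36/49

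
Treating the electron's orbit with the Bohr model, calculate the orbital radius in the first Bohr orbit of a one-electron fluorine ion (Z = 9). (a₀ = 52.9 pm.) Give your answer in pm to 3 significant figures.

5.88 pm

r_n = n²a₀/Z = 1² × 52.9 / 9
    = 1 × 52.9 / 9 = 5.88 pm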